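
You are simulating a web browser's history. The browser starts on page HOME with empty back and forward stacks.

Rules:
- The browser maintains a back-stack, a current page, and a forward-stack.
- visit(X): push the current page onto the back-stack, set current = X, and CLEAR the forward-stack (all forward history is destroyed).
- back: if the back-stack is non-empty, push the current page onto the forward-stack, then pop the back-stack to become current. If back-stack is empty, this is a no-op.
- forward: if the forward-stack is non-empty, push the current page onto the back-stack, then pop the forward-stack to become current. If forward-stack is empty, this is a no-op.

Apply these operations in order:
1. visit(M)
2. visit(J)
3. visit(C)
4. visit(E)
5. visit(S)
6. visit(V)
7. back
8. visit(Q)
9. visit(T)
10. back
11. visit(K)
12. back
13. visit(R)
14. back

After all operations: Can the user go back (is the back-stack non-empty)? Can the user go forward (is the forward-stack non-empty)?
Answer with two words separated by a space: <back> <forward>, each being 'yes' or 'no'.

After 1 (visit(M)): cur=M back=1 fwd=0
After 2 (visit(J)): cur=J back=2 fwd=0
After 3 (visit(C)): cur=C back=3 fwd=0
After 4 (visit(E)): cur=E back=4 fwd=0
After 5 (visit(S)): cur=S back=5 fwd=0
After 6 (visit(V)): cur=V back=6 fwd=0
After 7 (back): cur=S back=5 fwd=1
After 8 (visit(Q)): cur=Q back=6 fwd=0
After 9 (visit(T)): cur=T back=7 fwd=0
After 10 (back): cur=Q back=6 fwd=1
After 11 (visit(K)): cur=K back=7 fwd=0
After 12 (back): cur=Q back=6 fwd=1
After 13 (visit(R)): cur=R back=7 fwd=0
After 14 (back): cur=Q back=6 fwd=1

Answer: yes yes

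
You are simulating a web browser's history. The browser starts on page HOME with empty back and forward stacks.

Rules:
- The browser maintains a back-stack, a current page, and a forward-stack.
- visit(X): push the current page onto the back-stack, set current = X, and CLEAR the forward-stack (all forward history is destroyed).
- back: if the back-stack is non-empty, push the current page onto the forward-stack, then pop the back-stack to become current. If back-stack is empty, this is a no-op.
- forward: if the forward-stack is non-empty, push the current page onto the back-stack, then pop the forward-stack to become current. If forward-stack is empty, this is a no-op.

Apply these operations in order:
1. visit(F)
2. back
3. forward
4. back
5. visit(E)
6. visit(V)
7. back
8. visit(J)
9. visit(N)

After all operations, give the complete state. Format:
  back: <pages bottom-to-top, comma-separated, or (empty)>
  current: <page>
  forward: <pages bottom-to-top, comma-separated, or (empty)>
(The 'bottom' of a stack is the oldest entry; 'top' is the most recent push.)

After 1 (visit(F)): cur=F back=1 fwd=0
After 2 (back): cur=HOME back=0 fwd=1
After 3 (forward): cur=F back=1 fwd=0
After 4 (back): cur=HOME back=0 fwd=1
After 5 (visit(E)): cur=E back=1 fwd=0
After 6 (visit(V)): cur=V back=2 fwd=0
After 7 (back): cur=E back=1 fwd=1
After 8 (visit(J)): cur=J back=2 fwd=0
After 9 (visit(N)): cur=N back=3 fwd=0

Answer: back: HOME,E,J
current: N
forward: (empty)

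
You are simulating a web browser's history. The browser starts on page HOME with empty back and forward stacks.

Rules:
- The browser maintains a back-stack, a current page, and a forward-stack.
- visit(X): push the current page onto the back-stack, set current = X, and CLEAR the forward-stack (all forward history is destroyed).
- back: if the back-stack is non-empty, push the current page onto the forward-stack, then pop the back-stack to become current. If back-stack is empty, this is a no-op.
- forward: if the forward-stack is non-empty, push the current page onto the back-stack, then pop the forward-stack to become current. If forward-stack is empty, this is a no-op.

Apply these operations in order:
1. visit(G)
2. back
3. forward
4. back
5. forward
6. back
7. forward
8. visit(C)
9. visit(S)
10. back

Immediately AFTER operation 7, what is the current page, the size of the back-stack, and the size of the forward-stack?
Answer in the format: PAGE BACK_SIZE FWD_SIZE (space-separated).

After 1 (visit(G)): cur=G back=1 fwd=0
After 2 (back): cur=HOME back=0 fwd=1
After 3 (forward): cur=G back=1 fwd=0
After 4 (back): cur=HOME back=0 fwd=1
After 5 (forward): cur=G back=1 fwd=0
After 6 (back): cur=HOME back=0 fwd=1
After 7 (forward): cur=G back=1 fwd=0

G 1 0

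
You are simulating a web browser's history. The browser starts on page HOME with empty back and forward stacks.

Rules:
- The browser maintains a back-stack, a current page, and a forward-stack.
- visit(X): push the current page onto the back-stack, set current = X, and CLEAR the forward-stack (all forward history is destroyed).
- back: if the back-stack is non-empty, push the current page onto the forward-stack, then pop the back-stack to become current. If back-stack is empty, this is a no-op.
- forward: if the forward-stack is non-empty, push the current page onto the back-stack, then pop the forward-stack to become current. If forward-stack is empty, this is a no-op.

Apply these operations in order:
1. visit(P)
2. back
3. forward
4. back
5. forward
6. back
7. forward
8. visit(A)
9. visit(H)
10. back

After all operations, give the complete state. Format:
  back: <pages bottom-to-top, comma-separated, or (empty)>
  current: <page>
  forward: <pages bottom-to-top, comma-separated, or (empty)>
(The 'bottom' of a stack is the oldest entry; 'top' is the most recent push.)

Answer: back: HOME,P
current: A
forward: H

Derivation:
After 1 (visit(P)): cur=P back=1 fwd=0
After 2 (back): cur=HOME back=0 fwd=1
After 3 (forward): cur=P back=1 fwd=0
After 4 (back): cur=HOME back=0 fwd=1
After 5 (forward): cur=P back=1 fwd=0
After 6 (back): cur=HOME back=0 fwd=1
After 7 (forward): cur=P back=1 fwd=0
After 8 (visit(A)): cur=A back=2 fwd=0
After 9 (visit(H)): cur=H back=3 fwd=0
After 10 (back): cur=A back=2 fwd=1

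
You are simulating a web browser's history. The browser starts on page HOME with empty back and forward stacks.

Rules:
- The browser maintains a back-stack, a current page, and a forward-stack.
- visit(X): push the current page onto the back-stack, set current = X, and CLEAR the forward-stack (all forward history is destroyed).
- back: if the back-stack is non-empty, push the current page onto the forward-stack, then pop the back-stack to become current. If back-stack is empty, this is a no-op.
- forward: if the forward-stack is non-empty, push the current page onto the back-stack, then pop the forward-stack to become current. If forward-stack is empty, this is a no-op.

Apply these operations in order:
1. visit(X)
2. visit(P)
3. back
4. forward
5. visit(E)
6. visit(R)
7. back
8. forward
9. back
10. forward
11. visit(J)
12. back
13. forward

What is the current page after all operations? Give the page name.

After 1 (visit(X)): cur=X back=1 fwd=0
After 2 (visit(P)): cur=P back=2 fwd=0
After 3 (back): cur=X back=1 fwd=1
After 4 (forward): cur=P back=2 fwd=0
After 5 (visit(E)): cur=E back=3 fwd=0
After 6 (visit(R)): cur=R back=4 fwd=0
After 7 (back): cur=E back=3 fwd=1
After 8 (forward): cur=R back=4 fwd=0
After 9 (back): cur=E back=3 fwd=1
After 10 (forward): cur=R back=4 fwd=0
After 11 (visit(J)): cur=J back=5 fwd=0
After 12 (back): cur=R back=4 fwd=1
After 13 (forward): cur=J back=5 fwd=0

Answer: J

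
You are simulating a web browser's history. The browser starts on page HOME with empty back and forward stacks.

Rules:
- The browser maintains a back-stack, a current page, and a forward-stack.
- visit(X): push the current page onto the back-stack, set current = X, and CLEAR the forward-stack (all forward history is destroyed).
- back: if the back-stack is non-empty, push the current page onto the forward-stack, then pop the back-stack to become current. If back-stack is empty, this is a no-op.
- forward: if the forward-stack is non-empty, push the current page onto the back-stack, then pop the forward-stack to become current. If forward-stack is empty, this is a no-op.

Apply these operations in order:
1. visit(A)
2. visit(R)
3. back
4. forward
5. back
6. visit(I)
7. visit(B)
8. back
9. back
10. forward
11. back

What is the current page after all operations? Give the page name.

After 1 (visit(A)): cur=A back=1 fwd=0
After 2 (visit(R)): cur=R back=2 fwd=0
After 3 (back): cur=A back=1 fwd=1
After 4 (forward): cur=R back=2 fwd=0
After 5 (back): cur=A back=1 fwd=1
After 6 (visit(I)): cur=I back=2 fwd=0
After 7 (visit(B)): cur=B back=3 fwd=0
After 8 (back): cur=I back=2 fwd=1
After 9 (back): cur=A back=1 fwd=2
After 10 (forward): cur=I back=2 fwd=1
After 11 (back): cur=A back=1 fwd=2

Answer: A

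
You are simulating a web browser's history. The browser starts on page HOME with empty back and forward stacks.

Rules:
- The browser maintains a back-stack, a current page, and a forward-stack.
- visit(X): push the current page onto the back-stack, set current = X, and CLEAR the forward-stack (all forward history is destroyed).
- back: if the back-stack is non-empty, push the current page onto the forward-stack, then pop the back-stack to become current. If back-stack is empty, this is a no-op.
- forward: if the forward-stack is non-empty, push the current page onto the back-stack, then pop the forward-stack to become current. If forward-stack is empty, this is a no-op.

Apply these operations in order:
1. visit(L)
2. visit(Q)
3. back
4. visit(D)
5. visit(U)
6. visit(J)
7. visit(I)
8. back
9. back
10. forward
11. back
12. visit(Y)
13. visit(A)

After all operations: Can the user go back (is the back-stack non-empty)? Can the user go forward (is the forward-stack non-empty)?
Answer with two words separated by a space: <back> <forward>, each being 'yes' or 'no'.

After 1 (visit(L)): cur=L back=1 fwd=0
After 2 (visit(Q)): cur=Q back=2 fwd=0
After 3 (back): cur=L back=1 fwd=1
After 4 (visit(D)): cur=D back=2 fwd=0
After 5 (visit(U)): cur=U back=3 fwd=0
After 6 (visit(J)): cur=J back=4 fwd=0
After 7 (visit(I)): cur=I back=5 fwd=0
After 8 (back): cur=J back=4 fwd=1
After 9 (back): cur=U back=3 fwd=2
After 10 (forward): cur=J back=4 fwd=1
After 11 (back): cur=U back=3 fwd=2
After 12 (visit(Y)): cur=Y back=4 fwd=0
After 13 (visit(A)): cur=A back=5 fwd=0

Answer: yes no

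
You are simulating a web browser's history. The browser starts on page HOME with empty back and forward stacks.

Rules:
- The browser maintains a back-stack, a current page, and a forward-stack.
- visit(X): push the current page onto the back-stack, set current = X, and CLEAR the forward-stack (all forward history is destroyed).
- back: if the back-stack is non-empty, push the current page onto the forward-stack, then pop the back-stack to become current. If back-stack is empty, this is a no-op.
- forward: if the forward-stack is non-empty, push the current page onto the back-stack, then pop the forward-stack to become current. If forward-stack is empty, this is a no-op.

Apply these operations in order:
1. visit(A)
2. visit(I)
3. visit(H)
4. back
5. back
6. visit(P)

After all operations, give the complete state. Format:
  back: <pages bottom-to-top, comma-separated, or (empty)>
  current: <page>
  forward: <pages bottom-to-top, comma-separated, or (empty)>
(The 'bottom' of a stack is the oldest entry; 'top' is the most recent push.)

Answer: back: HOME,A
current: P
forward: (empty)

Derivation:
After 1 (visit(A)): cur=A back=1 fwd=0
After 2 (visit(I)): cur=I back=2 fwd=0
After 3 (visit(H)): cur=H back=3 fwd=0
After 4 (back): cur=I back=2 fwd=1
After 5 (back): cur=A back=1 fwd=2
After 6 (visit(P)): cur=P back=2 fwd=0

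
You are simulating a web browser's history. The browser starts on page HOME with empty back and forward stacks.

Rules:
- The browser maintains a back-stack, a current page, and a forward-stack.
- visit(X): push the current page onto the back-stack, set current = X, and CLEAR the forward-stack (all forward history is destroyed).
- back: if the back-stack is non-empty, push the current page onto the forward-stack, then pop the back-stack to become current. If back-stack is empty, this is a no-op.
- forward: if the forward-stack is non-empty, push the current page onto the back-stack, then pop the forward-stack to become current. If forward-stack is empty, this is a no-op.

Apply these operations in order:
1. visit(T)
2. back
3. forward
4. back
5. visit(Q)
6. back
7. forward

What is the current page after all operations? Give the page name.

After 1 (visit(T)): cur=T back=1 fwd=0
After 2 (back): cur=HOME back=0 fwd=1
After 3 (forward): cur=T back=1 fwd=0
After 4 (back): cur=HOME back=0 fwd=1
After 5 (visit(Q)): cur=Q back=1 fwd=0
After 6 (back): cur=HOME back=0 fwd=1
After 7 (forward): cur=Q back=1 fwd=0

Answer: Q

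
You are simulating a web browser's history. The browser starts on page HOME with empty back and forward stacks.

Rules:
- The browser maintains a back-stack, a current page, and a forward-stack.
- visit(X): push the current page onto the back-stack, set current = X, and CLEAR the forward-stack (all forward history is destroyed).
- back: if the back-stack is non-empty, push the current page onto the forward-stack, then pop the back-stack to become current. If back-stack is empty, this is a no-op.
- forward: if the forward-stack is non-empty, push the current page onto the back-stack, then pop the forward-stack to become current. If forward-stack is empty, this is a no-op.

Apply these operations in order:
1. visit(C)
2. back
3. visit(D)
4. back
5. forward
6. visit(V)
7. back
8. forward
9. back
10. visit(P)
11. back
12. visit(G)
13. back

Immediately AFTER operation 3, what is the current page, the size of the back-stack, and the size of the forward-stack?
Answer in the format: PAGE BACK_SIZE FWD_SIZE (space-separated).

After 1 (visit(C)): cur=C back=1 fwd=0
After 2 (back): cur=HOME back=0 fwd=1
After 3 (visit(D)): cur=D back=1 fwd=0

D 1 0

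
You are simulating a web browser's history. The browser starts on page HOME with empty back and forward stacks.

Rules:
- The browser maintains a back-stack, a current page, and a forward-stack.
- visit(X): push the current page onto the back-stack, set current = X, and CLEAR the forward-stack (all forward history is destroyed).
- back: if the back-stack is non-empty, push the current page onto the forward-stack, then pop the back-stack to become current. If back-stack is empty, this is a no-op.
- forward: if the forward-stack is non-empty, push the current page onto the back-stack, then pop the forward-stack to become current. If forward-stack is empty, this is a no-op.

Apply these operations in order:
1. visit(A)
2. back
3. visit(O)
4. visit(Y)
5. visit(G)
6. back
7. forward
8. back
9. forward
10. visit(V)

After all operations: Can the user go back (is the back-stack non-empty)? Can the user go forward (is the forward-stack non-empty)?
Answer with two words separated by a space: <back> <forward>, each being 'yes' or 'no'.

After 1 (visit(A)): cur=A back=1 fwd=0
After 2 (back): cur=HOME back=0 fwd=1
After 3 (visit(O)): cur=O back=1 fwd=0
After 4 (visit(Y)): cur=Y back=2 fwd=0
After 5 (visit(G)): cur=G back=3 fwd=0
After 6 (back): cur=Y back=2 fwd=1
After 7 (forward): cur=G back=3 fwd=0
After 8 (back): cur=Y back=2 fwd=1
After 9 (forward): cur=G back=3 fwd=0
After 10 (visit(V)): cur=V back=4 fwd=0

Answer: yes no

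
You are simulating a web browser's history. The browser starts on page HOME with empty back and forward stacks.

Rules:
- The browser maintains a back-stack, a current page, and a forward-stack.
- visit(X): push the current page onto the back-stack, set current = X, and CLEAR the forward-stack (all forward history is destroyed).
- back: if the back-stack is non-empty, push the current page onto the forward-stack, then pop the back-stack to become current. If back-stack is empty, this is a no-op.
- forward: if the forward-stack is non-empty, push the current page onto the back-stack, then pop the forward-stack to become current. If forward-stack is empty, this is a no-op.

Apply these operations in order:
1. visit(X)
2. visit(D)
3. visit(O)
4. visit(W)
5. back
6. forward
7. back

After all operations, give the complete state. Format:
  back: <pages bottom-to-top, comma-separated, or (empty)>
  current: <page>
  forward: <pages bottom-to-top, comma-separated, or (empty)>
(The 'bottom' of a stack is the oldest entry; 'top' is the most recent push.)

Answer: back: HOME,X,D
current: O
forward: W

Derivation:
After 1 (visit(X)): cur=X back=1 fwd=0
After 2 (visit(D)): cur=D back=2 fwd=0
After 3 (visit(O)): cur=O back=3 fwd=0
After 4 (visit(W)): cur=W back=4 fwd=0
After 5 (back): cur=O back=3 fwd=1
After 6 (forward): cur=W back=4 fwd=0
After 7 (back): cur=O back=3 fwd=1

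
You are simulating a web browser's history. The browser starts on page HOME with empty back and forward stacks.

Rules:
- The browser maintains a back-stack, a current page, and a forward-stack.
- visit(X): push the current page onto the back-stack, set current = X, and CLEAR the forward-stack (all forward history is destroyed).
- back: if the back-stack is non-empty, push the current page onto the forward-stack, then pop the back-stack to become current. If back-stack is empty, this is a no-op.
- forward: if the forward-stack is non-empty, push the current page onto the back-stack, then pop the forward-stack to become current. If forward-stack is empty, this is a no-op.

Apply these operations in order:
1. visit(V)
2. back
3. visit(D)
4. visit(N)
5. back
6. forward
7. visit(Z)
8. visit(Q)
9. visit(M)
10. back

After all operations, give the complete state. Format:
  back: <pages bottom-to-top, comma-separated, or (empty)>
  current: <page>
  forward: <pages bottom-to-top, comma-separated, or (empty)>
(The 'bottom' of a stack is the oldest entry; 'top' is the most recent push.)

Answer: back: HOME,D,N,Z
current: Q
forward: M

Derivation:
After 1 (visit(V)): cur=V back=1 fwd=0
After 2 (back): cur=HOME back=0 fwd=1
After 3 (visit(D)): cur=D back=1 fwd=0
After 4 (visit(N)): cur=N back=2 fwd=0
After 5 (back): cur=D back=1 fwd=1
After 6 (forward): cur=N back=2 fwd=0
After 7 (visit(Z)): cur=Z back=3 fwd=0
After 8 (visit(Q)): cur=Q back=4 fwd=0
After 9 (visit(M)): cur=M back=5 fwd=0
After 10 (back): cur=Q back=4 fwd=1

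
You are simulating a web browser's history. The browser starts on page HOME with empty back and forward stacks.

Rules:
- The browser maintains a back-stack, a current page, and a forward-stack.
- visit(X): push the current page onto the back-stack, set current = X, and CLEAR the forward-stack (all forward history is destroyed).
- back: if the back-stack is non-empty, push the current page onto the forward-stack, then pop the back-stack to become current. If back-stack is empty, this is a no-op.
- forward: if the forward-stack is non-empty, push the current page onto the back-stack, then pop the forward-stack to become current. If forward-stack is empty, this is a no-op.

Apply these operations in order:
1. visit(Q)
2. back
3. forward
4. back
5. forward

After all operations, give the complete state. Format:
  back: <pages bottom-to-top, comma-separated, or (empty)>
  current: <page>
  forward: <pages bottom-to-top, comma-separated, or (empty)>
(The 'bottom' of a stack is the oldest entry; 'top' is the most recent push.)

Answer: back: HOME
current: Q
forward: (empty)

Derivation:
After 1 (visit(Q)): cur=Q back=1 fwd=0
After 2 (back): cur=HOME back=0 fwd=1
After 3 (forward): cur=Q back=1 fwd=0
After 4 (back): cur=HOME back=0 fwd=1
After 5 (forward): cur=Q back=1 fwd=0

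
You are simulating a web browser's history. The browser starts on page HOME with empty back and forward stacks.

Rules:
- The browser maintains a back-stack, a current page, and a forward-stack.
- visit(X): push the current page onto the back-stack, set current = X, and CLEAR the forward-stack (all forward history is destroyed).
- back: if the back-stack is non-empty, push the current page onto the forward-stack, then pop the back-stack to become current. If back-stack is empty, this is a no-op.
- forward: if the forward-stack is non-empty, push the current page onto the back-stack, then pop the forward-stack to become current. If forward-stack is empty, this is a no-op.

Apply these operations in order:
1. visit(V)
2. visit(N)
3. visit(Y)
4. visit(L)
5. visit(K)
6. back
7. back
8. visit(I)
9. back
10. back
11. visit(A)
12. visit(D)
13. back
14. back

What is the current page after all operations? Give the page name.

After 1 (visit(V)): cur=V back=1 fwd=0
After 2 (visit(N)): cur=N back=2 fwd=0
After 3 (visit(Y)): cur=Y back=3 fwd=0
After 4 (visit(L)): cur=L back=4 fwd=0
After 5 (visit(K)): cur=K back=5 fwd=0
After 6 (back): cur=L back=4 fwd=1
After 7 (back): cur=Y back=3 fwd=2
After 8 (visit(I)): cur=I back=4 fwd=0
After 9 (back): cur=Y back=3 fwd=1
After 10 (back): cur=N back=2 fwd=2
After 11 (visit(A)): cur=A back=3 fwd=0
After 12 (visit(D)): cur=D back=4 fwd=0
After 13 (back): cur=A back=3 fwd=1
After 14 (back): cur=N back=2 fwd=2

Answer: N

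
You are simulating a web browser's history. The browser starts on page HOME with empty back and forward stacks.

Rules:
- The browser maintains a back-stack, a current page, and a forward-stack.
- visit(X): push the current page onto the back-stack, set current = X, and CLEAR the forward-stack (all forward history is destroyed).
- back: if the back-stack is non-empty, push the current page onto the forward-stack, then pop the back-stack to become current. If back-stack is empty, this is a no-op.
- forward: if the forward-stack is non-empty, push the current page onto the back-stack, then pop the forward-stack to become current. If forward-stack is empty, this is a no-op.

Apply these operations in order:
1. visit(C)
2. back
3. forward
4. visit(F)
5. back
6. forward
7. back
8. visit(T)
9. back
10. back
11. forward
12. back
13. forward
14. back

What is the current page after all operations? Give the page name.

Answer: HOME

Derivation:
After 1 (visit(C)): cur=C back=1 fwd=0
After 2 (back): cur=HOME back=0 fwd=1
After 3 (forward): cur=C back=1 fwd=0
After 4 (visit(F)): cur=F back=2 fwd=0
After 5 (back): cur=C back=1 fwd=1
After 6 (forward): cur=F back=2 fwd=0
After 7 (back): cur=C back=1 fwd=1
After 8 (visit(T)): cur=T back=2 fwd=0
After 9 (back): cur=C back=1 fwd=1
After 10 (back): cur=HOME back=0 fwd=2
After 11 (forward): cur=C back=1 fwd=1
After 12 (back): cur=HOME back=0 fwd=2
After 13 (forward): cur=C back=1 fwd=1
After 14 (back): cur=HOME back=0 fwd=2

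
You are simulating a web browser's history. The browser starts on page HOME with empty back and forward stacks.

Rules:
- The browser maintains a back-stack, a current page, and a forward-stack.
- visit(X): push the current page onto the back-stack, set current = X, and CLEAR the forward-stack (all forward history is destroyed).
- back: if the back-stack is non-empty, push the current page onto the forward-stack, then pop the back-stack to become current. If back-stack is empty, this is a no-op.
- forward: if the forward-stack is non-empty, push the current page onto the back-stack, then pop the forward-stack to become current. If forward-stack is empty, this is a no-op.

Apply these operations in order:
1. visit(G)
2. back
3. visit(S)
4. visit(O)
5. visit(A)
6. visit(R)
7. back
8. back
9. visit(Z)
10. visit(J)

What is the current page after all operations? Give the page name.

Answer: J

Derivation:
After 1 (visit(G)): cur=G back=1 fwd=0
After 2 (back): cur=HOME back=0 fwd=1
After 3 (visit(S)): cur=S back=1 fwd=0
After 4 (visit(O)): cur=O back=2 fwd=0
After 5 (visit(A)): cur=A back=3 fwd=0
After 6 (visit(R)): cur=R back=4 fwd=0
After 7 (back): cur=A back=3 fwd=1
After 8 (back): cur=O back=2 fwd=2
After 9 (visit(Z)): cur=Z back=3 fwd=0
After 10 (visit(J)): cur=J back=4 fwd=0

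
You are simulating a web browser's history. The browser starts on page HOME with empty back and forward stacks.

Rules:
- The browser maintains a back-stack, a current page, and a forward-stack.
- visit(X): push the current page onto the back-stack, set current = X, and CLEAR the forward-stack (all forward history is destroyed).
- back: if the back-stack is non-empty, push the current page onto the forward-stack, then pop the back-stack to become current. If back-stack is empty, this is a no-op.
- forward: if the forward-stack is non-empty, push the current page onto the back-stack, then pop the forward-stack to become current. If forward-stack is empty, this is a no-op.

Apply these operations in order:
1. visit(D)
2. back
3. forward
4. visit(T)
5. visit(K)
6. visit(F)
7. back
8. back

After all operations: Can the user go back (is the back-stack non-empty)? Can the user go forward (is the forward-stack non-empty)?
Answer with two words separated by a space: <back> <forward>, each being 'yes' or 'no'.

Answer: yes yes

Derivation:
After 1 (visit(D)): cur=D back=1 fwd=0
After 2 (back): cur=HOME back=0 fwd=1
After 3 (forward): cur=D back=1 fwd=0
After 4 (visit(T)): cur=T back=2 fwd=0
After 5 (visit(K)): cur=K back=3 fwd=0
After 6 (visit(F)): cur=F back=4 fwd=0
After 7 (back): cur=K back=3 fwd=1
After 8 (back): cur=T back=2 fwd=2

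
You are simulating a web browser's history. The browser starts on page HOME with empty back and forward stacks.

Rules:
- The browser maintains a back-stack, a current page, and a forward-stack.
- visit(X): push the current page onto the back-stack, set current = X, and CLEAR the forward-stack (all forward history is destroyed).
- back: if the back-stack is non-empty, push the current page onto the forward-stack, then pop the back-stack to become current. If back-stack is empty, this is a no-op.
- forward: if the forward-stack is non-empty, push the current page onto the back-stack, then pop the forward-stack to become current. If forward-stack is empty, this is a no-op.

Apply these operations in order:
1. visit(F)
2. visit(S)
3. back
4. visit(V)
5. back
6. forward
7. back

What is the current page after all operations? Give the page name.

After 1 (visit(F)): cur=F back=1 fwd=0
After 2 (visit(S)): cur=S back=2 fwd=0
After 3 (back): cur=F back=1 fwd=1
After 4 (visit(V)): cur=V back=2 fwd=0
After 5 (back): cur=F back=1 fwd=1
After 6 (forward): cur=V back=2 fwd=0
After 7 (back): cur=F back=1 fwd=1

Answer: F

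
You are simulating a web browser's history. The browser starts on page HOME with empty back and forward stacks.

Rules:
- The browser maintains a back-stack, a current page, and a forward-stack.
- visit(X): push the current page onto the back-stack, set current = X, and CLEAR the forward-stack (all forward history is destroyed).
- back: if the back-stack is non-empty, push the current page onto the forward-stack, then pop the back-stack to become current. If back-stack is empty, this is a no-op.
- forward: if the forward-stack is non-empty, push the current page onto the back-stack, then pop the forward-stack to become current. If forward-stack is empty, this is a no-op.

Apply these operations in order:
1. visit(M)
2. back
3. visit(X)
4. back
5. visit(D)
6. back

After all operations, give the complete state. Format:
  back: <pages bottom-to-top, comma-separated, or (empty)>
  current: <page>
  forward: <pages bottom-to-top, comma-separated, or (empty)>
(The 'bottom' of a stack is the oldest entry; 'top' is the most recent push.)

Answer: back: (empty)
current: HOME
forward: D

Derivation:
After 1 (visit(M)): cur=M back=1 fwd=0
After 2 (back): cur=HOME back=0 fwd=1
After 3 (visit(X)): cur=X back=1 fwd=0
After 4 (back): cur=HOME back=0 fwd=1
After 5 (visit(D)): cur=D back=1 fwd=0
After 6 (back): cur=HOME back=0 fwd=1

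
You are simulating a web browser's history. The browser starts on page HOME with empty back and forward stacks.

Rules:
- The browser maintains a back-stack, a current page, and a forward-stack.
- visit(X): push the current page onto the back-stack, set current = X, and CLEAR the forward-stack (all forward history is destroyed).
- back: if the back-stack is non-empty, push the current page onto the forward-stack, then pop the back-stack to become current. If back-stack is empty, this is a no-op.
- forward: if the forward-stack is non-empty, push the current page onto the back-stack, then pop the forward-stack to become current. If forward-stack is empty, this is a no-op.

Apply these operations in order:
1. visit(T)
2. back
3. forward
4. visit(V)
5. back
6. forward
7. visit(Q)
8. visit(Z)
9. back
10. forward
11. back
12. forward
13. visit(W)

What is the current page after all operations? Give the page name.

Answer: W

Derivation:
After 1 (visit(T)): cur=T back=1 fwd=0
After 2 (back): cur=HOME back=0 fwd=1
After 3 (forward): cur=T back=1 fwd=0
After 4 (visit(V)): cur=V back=2 fwd=0
After 5 (back): cur=T back=1 fwd=1
After 6 (forward): cur=V back=2 fwd=0
After 7 (visit(Q)): cur=Q back=3 fwd=0
After 8 (visit(Z)): cur=Z back=4 fwd=0
After 9 (back): cur=Q back=3 fwd=1
After 10 (forward): cur=Z back=4 fwd=0
After 11 (back): cur=Q back=3 fwd=1
After 12 (forward): cur=Z back=4 fwd=0
After 13 (visit(W)): cur=W back=5 fwd=0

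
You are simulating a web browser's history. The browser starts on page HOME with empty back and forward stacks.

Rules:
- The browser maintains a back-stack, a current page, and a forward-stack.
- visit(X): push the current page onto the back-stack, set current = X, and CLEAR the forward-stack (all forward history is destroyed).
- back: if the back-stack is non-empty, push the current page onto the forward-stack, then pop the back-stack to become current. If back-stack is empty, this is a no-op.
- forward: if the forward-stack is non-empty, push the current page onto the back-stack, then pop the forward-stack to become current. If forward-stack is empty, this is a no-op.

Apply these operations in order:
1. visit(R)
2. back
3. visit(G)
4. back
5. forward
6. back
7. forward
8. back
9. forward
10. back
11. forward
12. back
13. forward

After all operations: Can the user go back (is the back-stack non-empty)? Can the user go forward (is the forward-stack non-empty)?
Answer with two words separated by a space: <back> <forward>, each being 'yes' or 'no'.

After 1 (visit(R)): cur=R back=1 fwd=0
After 2 (back): cur=HOME back=0 fwd=1
After 3 (visit(G)): cur=G back=1 fwd=0
After 4 (back): cur=HOME back=0 fwd=1
After 5 (forward): cur=G back=1 fwd=0
After 6 (back): cur=HOME back=0 fwd=1
After 7 (forward): cur=G back=1 fwd=0
After 8 (back): cur=HOME back=0 fwd=1
After 9 (forward): cur=G back=1 fwd=0
After 10 (back): cur=HOME back=0 fwd=1
After 11 (forward): cur=G back=1 fwd=0
After 12 (back): cur=HOME back=0 fwd=1
After 13 (forward): cur=G back=1 fwd=0

Answer: yes no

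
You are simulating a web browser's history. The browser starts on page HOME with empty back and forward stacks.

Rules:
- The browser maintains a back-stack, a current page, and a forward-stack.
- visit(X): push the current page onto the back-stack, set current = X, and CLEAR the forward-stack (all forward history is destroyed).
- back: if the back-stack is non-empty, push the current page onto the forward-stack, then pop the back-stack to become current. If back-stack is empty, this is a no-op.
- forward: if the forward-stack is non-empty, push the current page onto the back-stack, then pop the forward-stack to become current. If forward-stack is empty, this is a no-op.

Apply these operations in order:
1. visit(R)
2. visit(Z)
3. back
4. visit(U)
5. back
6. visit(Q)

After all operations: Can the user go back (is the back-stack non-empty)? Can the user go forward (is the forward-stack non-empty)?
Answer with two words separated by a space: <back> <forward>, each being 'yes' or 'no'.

After 1 (visit(R)): cur=R back=1 fwd=0
After 2 (visit(Z)): cur=Z back=2 fwd=0
After 3 (back): cur=R back=1 fwd=1
After 4 (visit(U)): cur=U back=2 fwd=0
After 5 (back): cur=R back=1 fwd=1
After 6 (visit(Q)): cur=Q back=2 fwd=0

Answer: yes no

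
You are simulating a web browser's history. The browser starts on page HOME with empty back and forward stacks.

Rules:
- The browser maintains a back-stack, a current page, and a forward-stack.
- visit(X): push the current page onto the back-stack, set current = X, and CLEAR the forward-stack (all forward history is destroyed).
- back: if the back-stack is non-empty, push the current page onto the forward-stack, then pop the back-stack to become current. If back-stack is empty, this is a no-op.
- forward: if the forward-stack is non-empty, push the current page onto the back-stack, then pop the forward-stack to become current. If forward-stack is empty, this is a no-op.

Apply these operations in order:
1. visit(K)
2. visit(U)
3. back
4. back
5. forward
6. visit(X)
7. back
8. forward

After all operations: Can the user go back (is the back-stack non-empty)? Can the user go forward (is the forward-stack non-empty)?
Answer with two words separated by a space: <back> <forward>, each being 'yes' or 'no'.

Answer: yes no

Derivation:
After 1 (visit(K)): cur=K back=1 fwd=0
After 2 (visit(U)): cur=U back=2 fwd=0
After 3 (back): cur=K back=1 fwd=1
After 4 (back): cur=HOME back=0 fwd=2
After 5 (forward): cur=K back=1 fwd=1
After 6 (visit(X)): cur=X back=2 fwd=0
After 7 (back): cur=K back=1 fwd=1
After 8 (forward): cur=X back=2 fwd=0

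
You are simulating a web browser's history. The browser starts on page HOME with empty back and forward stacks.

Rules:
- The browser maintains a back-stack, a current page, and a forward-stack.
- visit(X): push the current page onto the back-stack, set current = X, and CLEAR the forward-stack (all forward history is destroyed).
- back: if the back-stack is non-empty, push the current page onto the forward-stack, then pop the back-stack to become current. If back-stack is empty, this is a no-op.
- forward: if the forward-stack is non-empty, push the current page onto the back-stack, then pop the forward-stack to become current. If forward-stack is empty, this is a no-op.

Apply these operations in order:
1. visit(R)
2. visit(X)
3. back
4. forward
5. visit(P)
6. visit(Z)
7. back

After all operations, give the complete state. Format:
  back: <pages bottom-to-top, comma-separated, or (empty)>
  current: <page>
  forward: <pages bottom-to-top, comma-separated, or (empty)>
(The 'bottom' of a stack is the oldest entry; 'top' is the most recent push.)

Answer: back: HOME,R,X
current: P
forward: Z

Derivation:
After 1 (visit(R)): cur=R back=1 fwd=0
After 2 (visit(X)): cur=X back=2 fwd=0
After 3 (back): cur=R back=1 fwd=1
After 4 (forward): cur=X back=2 fwd=0
After 5 (visit(P)): cur=P back=3 fwd=0
After 6 (visit(Z)): cur=Z back=4 fwd=0
After 7 (back): cur=P back=3 fwd=1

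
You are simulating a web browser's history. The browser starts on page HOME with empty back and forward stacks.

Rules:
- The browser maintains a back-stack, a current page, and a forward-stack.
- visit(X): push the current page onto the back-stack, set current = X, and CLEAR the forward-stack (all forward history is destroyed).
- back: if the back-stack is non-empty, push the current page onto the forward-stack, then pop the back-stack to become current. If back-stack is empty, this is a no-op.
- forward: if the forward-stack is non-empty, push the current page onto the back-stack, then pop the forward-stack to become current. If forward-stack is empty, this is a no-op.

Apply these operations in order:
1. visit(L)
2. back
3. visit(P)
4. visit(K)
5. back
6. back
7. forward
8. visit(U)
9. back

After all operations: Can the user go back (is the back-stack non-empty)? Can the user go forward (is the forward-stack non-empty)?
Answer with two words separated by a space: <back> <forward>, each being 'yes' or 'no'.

Answer: yes yes

Derivation:
After 1 (visit(L)): cur=L back=1 fwd=0
After 2 (back): cur=HOME back=0 fwd=1
After 3 (visit(P)): cur=P back=1 fwd=0
After 4 (visit(K)): cur=K back=2 fwd=0
After 5 (back): cur=P back=1 fwd=1
After 6 (back): cur=HOME back=0 fwd=2
After 7 (forward): cur=P back=1 fwd=1
After 8 (visit(U)): cur=U back=2 fwd=0
After 9 (back): cur=P back=1 fwd=1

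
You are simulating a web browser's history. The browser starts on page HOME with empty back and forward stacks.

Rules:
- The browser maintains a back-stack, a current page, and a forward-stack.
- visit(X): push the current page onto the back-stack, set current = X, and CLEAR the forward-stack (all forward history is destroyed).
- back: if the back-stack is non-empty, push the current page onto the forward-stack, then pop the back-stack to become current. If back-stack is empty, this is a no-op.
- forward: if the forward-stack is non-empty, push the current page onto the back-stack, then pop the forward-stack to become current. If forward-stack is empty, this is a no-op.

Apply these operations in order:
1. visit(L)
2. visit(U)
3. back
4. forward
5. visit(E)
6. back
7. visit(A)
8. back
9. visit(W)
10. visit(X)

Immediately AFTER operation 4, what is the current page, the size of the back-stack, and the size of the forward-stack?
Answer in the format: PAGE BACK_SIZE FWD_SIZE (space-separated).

After 1 (visit(L)): cur=L back=1 fwd=0
After 2 (visit(U)): cur=U back=2 fwd=0
After 3 (back): cur=L back=1 fwd=1
After 4 (forward): cur=U back=2 fwd=0

U 2 0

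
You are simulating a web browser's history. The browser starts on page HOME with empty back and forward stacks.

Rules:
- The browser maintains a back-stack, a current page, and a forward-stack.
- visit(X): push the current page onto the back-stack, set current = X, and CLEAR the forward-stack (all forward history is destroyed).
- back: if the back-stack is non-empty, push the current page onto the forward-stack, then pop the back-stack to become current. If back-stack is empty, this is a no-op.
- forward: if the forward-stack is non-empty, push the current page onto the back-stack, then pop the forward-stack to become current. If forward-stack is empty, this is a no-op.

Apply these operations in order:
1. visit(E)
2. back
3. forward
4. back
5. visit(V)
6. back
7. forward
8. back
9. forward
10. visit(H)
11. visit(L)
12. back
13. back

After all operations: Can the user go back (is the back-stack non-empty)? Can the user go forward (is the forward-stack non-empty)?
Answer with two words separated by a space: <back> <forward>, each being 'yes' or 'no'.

After 1 (visit(E)): cur=E back=1 fwd=0
After 2 (back): cur=HOME back=0 fwd=1
After 3 (forward): cur=E back=1 fwd=0
After 4 (back): cur=HOME back=0 fwd=1
After 5 (visit(V)): cur=V back=1 fwd=0
After 6 (back): cur=HOME back=0 fwd=1
After 7 (forward): cur=V back=1 fwd=0
After 8 (back): cur=HOME back=0 fwd=1
After 9 (forward): cur=V back=1 fwd=0
After 10 (visit(H)): cur=H back=2 fwd=0
After 11 (visit(L)): cur=L back=3 fwd=0
After 12 (back): cur=H back=2 fwd=1
After 13 (back): cur=V back=1 fwd=2

Answer: yes yes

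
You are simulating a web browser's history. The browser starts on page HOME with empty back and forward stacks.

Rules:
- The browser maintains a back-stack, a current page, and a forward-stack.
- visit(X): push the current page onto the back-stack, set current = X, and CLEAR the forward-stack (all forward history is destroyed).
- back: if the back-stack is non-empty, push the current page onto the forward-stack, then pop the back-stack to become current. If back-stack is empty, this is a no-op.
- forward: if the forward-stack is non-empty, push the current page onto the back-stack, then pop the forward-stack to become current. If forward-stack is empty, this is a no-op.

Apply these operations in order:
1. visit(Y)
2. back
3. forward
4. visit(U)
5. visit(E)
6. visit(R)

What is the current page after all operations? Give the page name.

Answer: R

Derivation:
After 1 (visit(Y)): cur=Y back=1 fwd=0
After 2 (back): cur=HOME back=0 fwd=1
After 3 (forward): cur=Y back=1 fwd=0
After 4 (visit(U)): cur=U back=2 fwd=0
After 5 (visit(E)): cur=E back=3 fwd=0
After 6 (visit(R)): cur=R back=4 fwd=0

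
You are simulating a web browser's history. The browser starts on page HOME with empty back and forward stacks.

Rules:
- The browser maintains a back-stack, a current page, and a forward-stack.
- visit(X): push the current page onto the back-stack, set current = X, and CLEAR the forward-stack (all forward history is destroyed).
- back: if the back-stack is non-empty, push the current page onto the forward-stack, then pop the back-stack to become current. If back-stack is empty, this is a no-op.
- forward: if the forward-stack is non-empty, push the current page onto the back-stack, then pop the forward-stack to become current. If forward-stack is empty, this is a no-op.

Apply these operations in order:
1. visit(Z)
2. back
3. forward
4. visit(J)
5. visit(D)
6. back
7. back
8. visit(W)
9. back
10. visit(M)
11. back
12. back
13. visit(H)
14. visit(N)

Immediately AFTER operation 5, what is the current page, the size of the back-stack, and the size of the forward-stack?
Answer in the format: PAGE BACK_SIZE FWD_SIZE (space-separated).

After 1 (visit(Z)): cur=Z back=1 fwd=0
After 2 (back): cur=HOME back=0 fwd=1
After 3 (forward): cur=Z back=1 fwd=0
After 4 (visit(J)): cur=J back=2 fwd=0
After 5 (visit(D)): cur=D back=3 fwd=0

D 3 0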